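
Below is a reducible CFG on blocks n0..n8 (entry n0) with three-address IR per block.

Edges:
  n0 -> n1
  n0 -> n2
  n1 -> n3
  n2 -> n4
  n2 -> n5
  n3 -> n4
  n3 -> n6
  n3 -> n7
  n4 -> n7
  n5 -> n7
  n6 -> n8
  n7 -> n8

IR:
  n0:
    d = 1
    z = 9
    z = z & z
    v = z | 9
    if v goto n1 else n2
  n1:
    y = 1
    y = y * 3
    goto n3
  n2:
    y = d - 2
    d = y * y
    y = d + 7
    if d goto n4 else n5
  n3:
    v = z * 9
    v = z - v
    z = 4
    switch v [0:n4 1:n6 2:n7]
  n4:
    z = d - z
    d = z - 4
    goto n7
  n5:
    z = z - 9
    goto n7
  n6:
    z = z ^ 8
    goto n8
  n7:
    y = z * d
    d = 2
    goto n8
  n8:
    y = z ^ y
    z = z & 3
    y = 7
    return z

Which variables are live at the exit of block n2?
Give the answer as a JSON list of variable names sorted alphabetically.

Answer: ["d", "z"]

Derivation:
Block summaries:
  n0: def={d,v,z} ue=∅
  n1: def={y} ue=∅
  n2: def={d,y} ue={d}
  n3: def={v,z} ue={z}
  n4: def={d,z} ue={d,z}
  n5: def={z} ue={z}
  n6: def={z} ue={z}
  n7: def={d,y} ue={d,z}
  n8: def={y,z} ue={y,z}

Backward fixpoint:
  n0: in=∅ out={d,z}
  n1: in={d,z} out={d,y,z}
  n2: in={d,z} out={d,z}
  n3: in={d,y,z} out={d,y,z}
  n4: in={d,z} out={d,z}
  n5: in={d,z} out={d,z}
  n6: in={y,z} out={y,z}
  n7: in={d,z} out={y,z}
  n8: in={y,z} out=∅

live-out(n2) = ["d", "z"]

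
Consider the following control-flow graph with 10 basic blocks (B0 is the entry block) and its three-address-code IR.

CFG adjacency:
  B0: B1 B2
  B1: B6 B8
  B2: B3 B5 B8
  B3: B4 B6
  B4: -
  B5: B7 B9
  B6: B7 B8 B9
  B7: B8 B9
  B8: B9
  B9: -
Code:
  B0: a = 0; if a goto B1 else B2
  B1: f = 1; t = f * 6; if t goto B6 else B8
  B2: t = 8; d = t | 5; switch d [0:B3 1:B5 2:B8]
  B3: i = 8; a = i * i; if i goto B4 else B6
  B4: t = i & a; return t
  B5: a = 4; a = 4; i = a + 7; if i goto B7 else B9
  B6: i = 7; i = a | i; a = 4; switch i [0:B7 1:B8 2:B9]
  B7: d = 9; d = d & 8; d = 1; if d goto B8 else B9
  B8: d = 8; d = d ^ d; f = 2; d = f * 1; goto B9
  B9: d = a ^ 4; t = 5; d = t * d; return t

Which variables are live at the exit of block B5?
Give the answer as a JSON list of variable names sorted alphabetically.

def/use:
  B0 def {a} use ∅
  B1 def {f,t} use ∅
  B2 def {d,t} use ∅
  B3 def {a,i} use ∅
  B4 def {t} use {a,i}
  B5 def {a,i} use ∅
  B6 def {a,i} use {a}
  B7 def {d} use ∅
  B8 def {d,f} use ∅
  B9 def {d,t} use {a}

Live sets:
  live B0: ∅→{a}
  live B1: {a}→{a}
  live B2: {a}→{a}
  live B3: ∅→{a,i}
  live B4: {a,i}→∅
  live B5: ∅→{a}
  live B6: {a}→{a}
  live B7: {a}→{a}
  live B8: {a}→{a}
  live B9: {a}→∅

live-out(B5) = ["a"]

Answer: ["a"]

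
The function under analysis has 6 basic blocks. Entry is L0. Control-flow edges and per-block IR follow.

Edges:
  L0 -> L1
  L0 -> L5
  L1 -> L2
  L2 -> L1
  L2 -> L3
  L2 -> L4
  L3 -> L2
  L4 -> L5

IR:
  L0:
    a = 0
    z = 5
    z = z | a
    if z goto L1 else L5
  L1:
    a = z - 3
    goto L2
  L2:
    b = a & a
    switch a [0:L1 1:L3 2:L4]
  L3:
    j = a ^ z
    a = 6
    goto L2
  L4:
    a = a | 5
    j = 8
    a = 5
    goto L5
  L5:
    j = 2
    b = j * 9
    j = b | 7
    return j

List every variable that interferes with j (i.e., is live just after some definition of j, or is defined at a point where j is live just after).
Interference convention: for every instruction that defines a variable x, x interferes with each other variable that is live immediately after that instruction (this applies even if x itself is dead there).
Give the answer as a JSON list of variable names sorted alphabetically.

Per-block:
  L0: {a,z} / ∅
  L1: {a} / {z}
  L2: {b} / {a}
  L3: {a,j} / {a,z}
  L4: {a,j} / {a}
  L5: {b,j} / ∅

Live sets:
  L0 li=∅ lo={z}
  L1 li={z} lo={a,z}
  L2 li={a,z} lo={a,z}
  L3 li={a,z} lo={a,z}
  L4 li={a} lo=∅
  L5 li=∅ lo=∅

Interference:
  a: {b,z}
  b: {a,z}
  j: {z}
  z: {a,b,j}

N(j) = ["z"]

Answer: ["z"]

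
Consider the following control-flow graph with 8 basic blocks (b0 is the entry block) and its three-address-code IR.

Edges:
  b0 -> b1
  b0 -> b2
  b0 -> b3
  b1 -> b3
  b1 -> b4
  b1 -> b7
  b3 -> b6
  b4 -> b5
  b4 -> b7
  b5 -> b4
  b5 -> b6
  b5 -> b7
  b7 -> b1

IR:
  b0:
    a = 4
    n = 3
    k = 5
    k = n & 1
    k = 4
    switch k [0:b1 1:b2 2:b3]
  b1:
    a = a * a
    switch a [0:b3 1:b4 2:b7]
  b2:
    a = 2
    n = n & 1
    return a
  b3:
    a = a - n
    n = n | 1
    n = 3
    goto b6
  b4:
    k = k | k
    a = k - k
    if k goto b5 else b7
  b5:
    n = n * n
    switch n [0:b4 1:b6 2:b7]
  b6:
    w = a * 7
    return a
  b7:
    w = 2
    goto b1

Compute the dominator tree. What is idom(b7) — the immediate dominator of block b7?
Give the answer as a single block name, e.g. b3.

idom tree: b1←b0 b2←b0 b3←b0 b4←b1 b5←b4 b6←b0 b7←b1
Join-block Dom:
  b1: preds {b0,b7}: {b0} ∩ {b0,b1,b7} = {b0}; idom=b0
  b3: preds {b0,b1}: {b0} ∩ {b0,b1} = {b0}; idom=b0
  b4: preds {b1,b5}: {b0,b1} ∩ {b0,b1,b4,b5} = {b0,b1}; idom=b1
  b6: preds {b3,b5}: {b0,b3} ∩ {b0,b1,b4,b5} = {b0}; idom=b0
  b7: preds {b1,b4,b5}: {b0,b1} ∩ {b0,b1,b4} ∩ {b0,b1,b4,b5} = {b0,b1}; idom=b1

idom(b7) = b1

Answer: b1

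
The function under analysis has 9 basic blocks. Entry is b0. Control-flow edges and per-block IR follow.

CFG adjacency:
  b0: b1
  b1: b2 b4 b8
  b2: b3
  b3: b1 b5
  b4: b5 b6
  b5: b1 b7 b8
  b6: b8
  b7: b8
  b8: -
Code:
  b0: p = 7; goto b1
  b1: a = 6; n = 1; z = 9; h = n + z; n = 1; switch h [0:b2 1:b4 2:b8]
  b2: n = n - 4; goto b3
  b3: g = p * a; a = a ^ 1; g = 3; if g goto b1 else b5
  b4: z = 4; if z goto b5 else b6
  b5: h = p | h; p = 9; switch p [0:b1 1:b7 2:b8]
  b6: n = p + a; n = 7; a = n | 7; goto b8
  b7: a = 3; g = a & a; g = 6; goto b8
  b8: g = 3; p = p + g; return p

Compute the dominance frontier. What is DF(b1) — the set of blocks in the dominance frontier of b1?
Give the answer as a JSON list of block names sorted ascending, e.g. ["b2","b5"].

Answer: ["b1"]

Derivation:
idom tree: b1←b0 b2←b1 b3←b2 b4←b1 b5←b1 b6←b4 b7←b5 b8←b1
Join-block Dom:
  b1: preds {b0,b3,b5}: {b0} ∩ {b0,b1,b2,b3} ∩ {b0,b1,b5} = {b0}; idom=b0
  b5: preds {b3,b4}: {b0,b1,b2,b3} ∩ {b0,b1,b4} = {b0,b1}; idom=b1
  b8: preds {b1,b5,b6,b7}: {b0,b1} ∩ {b0,b1,b5} ∩ {b0,b1,b4,b6} ∩ {b0,b1,b5,b7} = {b0,b1}; idom=b1

DF derivation:
  join b1 pred b0: · stop@b0
  join b1 pred b3: b3→b2→b1 stop@b0
  join b1 pred b5: b5→b1 stop@b0
  join b5 pred b3: b3→b2 stop@b1
  join b5 pred b4: b4 stop@b1
  join b8 pred b1: · stop@b1
  join b8 pred b5: b5 stop@b1
  join b8 pred b6: b6→b4 stop@b1
  join b8 pred b7: b7→b5 stop@b1
  b0: DF=∅
  b1: DF={b1}
  b2: DF={b1,b5}
  b3: DF={b1,b5}
  b4: DF={b5,b8}
  b5: DF={b1,b8}
  b6: DF={b8}
  b7: DF={b8}
  b8: DF=∅

DF(b1) = ["b1"]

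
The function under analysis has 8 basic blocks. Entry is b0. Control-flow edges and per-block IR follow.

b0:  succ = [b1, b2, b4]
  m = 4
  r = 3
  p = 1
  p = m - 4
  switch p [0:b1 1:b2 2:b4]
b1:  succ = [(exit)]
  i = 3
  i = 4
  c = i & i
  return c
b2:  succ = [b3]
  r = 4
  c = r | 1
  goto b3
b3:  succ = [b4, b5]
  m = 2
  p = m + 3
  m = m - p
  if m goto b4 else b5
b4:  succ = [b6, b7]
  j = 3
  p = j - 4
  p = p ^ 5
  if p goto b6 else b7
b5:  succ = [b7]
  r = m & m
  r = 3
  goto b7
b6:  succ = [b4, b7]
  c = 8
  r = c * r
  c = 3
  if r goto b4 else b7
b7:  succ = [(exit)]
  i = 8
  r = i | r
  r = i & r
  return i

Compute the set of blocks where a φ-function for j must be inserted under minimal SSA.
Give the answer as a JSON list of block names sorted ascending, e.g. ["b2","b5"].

idom tree: b1←b0 b2←b0 b3←b2 b4←b0 b5←b3 b6←b4 b7←b0
Dom at joins:
  b4: preds {b0,b3,b6}: {b0} ∩ {b0,b2,b3} ∩ {b0,b4,b6} = {b0}; idom=b0
  b7: preds {b4,b5,b6}: {b0,b4} ∩ {b0,b2,b3,b5} ∩ {b0,b4,b6} = {b0}; idom=b0

DF derivation:
  join b4 pred b0: · stop@b0
  join b4 pred b3: b3→b2 stop@b0
  join b4 pred b6: b6→b4 stop@b0
  join b7 pred b4: b4 stop@b0
  join b7 pred b5: b5→b3→b2 stop@b0
  join b7 pred b6: b6→b4 stop@b0
  DF(b0)=∅
  DF(b1)=∅
  DF(b2)={b4,b7}
  DF(b3)={b4,b7}
  DF(b4)={b4,b7}
  DF(b5)={b7}
  DF(b6)={b4,b7}
  DF(b7)=∅

φ for j: defs {b4}
  DF⁺ = {b4,b7}

Answer: ["b4", "b7"]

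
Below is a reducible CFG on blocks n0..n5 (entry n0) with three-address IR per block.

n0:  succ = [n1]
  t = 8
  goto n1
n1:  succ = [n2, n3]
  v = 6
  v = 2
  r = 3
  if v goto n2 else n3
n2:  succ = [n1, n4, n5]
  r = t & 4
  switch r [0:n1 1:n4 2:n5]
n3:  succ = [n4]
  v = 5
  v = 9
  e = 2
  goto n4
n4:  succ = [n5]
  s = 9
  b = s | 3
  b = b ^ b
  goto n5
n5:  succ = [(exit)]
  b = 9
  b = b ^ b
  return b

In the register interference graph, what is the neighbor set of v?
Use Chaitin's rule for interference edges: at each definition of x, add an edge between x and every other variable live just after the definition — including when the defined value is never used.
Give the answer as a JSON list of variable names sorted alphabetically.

Answer: ["r", "t"]

Analysis:
def/use:
  n0: {t} / ∅
  n1: {r,v} / ∅
  n2: {r} / {t}
  n3: {e,v} / ∅
  n4: {b,s} / ∅
  n5: {b} / ∅

Live sets:
  live n0: ∅→{t}
  live n1: {t}→{t}
  live n2: {t}→{t}
  live n3: ∅→∅
  live n4: ∅→∅
  live n5: ∅→∅

Interfere edges:
  b: ∅
  e: ∅
  r: {t,v}
  s: ∅
  t: {r,v}
  v: {r,t}

N(v) = ["r", "t"]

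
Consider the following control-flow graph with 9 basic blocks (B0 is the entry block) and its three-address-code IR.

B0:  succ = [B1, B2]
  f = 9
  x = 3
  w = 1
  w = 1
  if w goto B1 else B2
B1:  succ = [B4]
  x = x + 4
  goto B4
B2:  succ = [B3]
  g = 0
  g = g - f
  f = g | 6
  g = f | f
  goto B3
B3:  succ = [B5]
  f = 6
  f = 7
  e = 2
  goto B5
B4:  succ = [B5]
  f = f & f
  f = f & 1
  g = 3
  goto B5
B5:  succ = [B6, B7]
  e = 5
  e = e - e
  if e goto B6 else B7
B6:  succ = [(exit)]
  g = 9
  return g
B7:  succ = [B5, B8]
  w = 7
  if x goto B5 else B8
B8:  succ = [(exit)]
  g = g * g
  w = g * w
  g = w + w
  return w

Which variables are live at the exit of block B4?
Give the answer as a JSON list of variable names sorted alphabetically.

Answer: ["g", "x"]

Working:
Block summaries:
  B0: def={f,w,x} ue=∅
  B1: def={x} ue={x}
  B2: def={f,g} ue={f}
  B3: def={e,f} ue=∅
  B4: def={f,g} ue={f}
  B5: def={e} ue=∅
  B6: def={g} ue=∅
  B7: def={w} ue={x}
  B8: def={g,w} ue={g,w}

Liveness:
  B0 li=∅ lo={f,x}
  B1 li={f,x} lo={f,x}
  B2 li={f,x} lo={g,x}
  B3 li={g,x} lo={g,x}
  B4 li={f,x} lo={g,x}
  B5 li={g,x} lo={g,x}
  B6 li=∅ lo=∅
  B7 li={g,x} lo={g,w,x}
  B8 li={g,w} lo=∅

live-out(B4) = ["g", "x"]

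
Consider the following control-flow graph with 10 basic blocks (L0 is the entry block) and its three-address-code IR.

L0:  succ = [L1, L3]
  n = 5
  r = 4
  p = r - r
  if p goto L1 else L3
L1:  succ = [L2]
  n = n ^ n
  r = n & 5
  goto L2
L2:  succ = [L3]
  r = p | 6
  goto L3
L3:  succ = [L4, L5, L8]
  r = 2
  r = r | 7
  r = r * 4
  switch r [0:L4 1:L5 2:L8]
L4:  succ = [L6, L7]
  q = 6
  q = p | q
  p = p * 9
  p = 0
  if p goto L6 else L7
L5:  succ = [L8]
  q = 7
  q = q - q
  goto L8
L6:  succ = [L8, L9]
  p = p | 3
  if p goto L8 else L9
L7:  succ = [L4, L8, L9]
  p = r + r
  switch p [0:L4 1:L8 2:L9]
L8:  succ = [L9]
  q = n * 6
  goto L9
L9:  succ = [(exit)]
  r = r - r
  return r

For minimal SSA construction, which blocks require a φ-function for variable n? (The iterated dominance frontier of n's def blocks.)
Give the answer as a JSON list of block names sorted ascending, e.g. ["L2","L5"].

Answer: ["L3"]

Working:
idom tree: L1←L0 L2←L1 L3←L0 L4←L3 L5←L3 L6←L4 L7←L4 L8←L3 L9←L3
Dom∩ at merges:
  L3: preds {L0,L2}: {L0} ∩ {L0,L1,L2} = {L0}; idom=L0
  L4: preds {L3,L7}: {L0,L3} ∩ {L0,L3,L4,L7} = {L0,L3}; idom=L3
  L8: preds {L3,L5,L6,L7}: {L0,L3} ∩ {L0,L3,L5} ∩ {L0,L3,L4,L6} ∩ {L0,L3,L4,L7} = {L0,L3}; idom=L3
  L9: preds {L6,L7,L8}: {L0,L3,L4,L6} ∩ {L0,L3,L4,L7} ∩ {L0,L3,L8} = {L0,L3}; idom=L3

DF derivation:
  join L3 pred L0: · stop@L0
  join L3 pred L2: L2→L1 stop@L0
  join L4 pred L3: · stop@L3
  join L4 pred L7: L7→L4 stop@L3
  join L8 pred L3: · stop@L3
  join L8 pred L5: L5 stop@L3
  join L8 pred L6: L6→L4 stop@L3
  join L8 pred L7: L7→L4 stop@L3
  join L9 pred L6: L6→L4 stop@L3
  join L9 pred L7: L7→L4 stop@L3
  join L9 pred L8: L8 stop@L3
  DF(L0)=∅
  DF(L1)={L3}
  DF(L2)={L3}
  DF(L3)=∅
  DF(L4)={L4,L8,L9}
  DF(L5)={L8}
  DF(L6)={L8,L9}
  DF(L7)={L4,L8,L9}
  DF(L8)={L9}
  DF(L9)=∅

φ for n: defs {L0,L1}
  DF⁺ = {L3}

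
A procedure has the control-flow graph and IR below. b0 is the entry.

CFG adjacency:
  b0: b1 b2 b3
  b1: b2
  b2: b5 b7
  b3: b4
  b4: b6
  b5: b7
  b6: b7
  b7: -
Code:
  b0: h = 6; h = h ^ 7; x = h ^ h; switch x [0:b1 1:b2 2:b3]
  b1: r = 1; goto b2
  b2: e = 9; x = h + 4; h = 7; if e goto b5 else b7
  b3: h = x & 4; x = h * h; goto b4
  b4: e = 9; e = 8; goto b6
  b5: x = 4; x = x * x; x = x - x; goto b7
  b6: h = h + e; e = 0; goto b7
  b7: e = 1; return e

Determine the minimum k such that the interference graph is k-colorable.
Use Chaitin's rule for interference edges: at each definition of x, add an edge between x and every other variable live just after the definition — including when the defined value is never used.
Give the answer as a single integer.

Per-block:
  b0 def {h,x} use ∅
  b1 def {r} use ∅
  b2 def {e,h,x} use {h}
  b3 def {h,x} use {x}
  b4 def {e} use ∅
  b5 def {x} use ∅
  b6 def {e,h} use {e,h}
  b7 def {e} use ∅

Live sets:
  b0 li=∅ lo={h,x}
  b1 li={h} lo={h}
  b2 li={h} lo=∅
  b3 li={x} lo={h}
  b4 li={h} lo={e,h}
  b5 li=∅ lo=∅
  b6 li={e,h} lo=∅
  b7 li=∅ lo=∅

Interfere edges:
  e — {h,x}
  h — {e,r,x}
  r — {h}
  x — {e,h}

Chromatic number:
  clique {e,h,x} ⇒ need ≥ 3
  3-colouring: c0={h}  c1={e,r}  c2={x}
  χ = 3

Answer: 3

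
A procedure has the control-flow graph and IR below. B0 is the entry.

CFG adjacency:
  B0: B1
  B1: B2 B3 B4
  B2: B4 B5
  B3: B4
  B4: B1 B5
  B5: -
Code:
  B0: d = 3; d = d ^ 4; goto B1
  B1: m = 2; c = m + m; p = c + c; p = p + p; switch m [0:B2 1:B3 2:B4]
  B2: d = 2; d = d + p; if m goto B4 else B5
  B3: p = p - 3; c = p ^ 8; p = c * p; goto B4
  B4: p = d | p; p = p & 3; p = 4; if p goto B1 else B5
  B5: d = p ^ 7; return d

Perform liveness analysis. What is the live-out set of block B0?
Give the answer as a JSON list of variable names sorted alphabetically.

def/use:
  B0: {d} / ∅
  B1: {c,m,p} / ∅
  B2: {d} / {m,p}
  B3: {c,p} / {p}
  B4: {p} / {d,p}
  B5: {d} / {p}

Liveness:
  B0 li=∅ lo={d}
  B1 li={d} lo={d,m,p}
  B2 li={m,p} lo={d,p}
  B3 li={d,p} lo={d,p}
  B4 li={d,p} lo={d,p}
  B5 li={p} lo=∅

live-out(B0) = ["d"]

Answer: ["d"]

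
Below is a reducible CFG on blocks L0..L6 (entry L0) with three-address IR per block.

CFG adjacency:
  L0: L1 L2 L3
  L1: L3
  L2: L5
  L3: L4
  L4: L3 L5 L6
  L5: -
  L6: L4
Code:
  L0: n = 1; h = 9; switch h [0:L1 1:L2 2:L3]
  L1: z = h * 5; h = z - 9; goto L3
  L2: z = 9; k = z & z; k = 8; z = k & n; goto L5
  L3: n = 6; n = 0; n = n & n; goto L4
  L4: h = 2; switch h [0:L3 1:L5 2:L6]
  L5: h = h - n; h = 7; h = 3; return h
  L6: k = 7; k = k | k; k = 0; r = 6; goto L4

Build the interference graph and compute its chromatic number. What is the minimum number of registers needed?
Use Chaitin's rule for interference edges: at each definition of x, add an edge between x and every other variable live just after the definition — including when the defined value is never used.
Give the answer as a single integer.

Block summaries:
  L0: def={h,n} ue=∅
  L1: def={h,z} ue={h}
  L2: def={k,z} ue={n}
  L3: def={n} ue=∅
  L4: def={h} ue=∅
  L5: def={h} ue={h,n}
  L6: def={k,r} ue=∅

Live sets:
  L0 li=∅ lo={h,n}
  L1 li={h} lo=∅
  L2 li={h,n} lo={h,n}
  L3 li=∅ lo={n}
  L4 li={n} lo={h,n}
  L5 li={h,n} lo=∅
  L6 li={n} lo={n}

Interfere edges:
  h — {k,n,z}
  k — {h,n}
  n — {h,k,r,z}
  r — {n}
  z — {h,n}

Registers:
  clique {h,k,n} ⇒ need ≥ 3
  assign h→r1 k→r2 n→r0 r→r1 z→r2 — no edge inside a register ⇒ χ ≤ 3
  χ = 3

Answer: 3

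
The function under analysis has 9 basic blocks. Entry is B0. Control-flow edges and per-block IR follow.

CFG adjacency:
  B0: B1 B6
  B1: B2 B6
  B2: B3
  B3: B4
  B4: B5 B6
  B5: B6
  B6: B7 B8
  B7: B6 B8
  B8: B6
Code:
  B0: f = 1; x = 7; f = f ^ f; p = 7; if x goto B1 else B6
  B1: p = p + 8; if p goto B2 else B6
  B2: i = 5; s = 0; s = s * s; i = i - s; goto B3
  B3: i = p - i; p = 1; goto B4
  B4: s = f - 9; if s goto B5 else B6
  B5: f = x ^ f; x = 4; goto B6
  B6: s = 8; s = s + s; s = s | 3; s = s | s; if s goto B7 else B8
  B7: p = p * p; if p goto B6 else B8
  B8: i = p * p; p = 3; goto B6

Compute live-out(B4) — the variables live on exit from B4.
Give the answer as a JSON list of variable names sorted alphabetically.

Answer: ["f", "p", "x"]

Derivation:
Per-block:
  B0: {f,p,x} / ∅
  B1: {p} / {p}
  B2: {i,s} / ∅
  B3: {i,p} / {i,p}
  B4: {s} / {f}
  B5: {f,x} / {f,x}
  B6: {s} / ∅
  B7: {p} / {p}
  B8: {i,p} / {p}

Live sets:
  live B0: ∅→{f,p,x}
  live B1: {f,p,x}→{f,p,x}
  live B2: {f,p,x}→{f,i,p,x}
  live B3: {f,i,p,x}→{f,p,x}
  live B4: {f,p,x}→{f,p,x}
  live B5: {f,p,x}→{p}
  live B6: {p}→{p}
  live B7: {p}→{p}
  live B8: {p}→{p}

live-out(B4) = ["f", "p", "x"]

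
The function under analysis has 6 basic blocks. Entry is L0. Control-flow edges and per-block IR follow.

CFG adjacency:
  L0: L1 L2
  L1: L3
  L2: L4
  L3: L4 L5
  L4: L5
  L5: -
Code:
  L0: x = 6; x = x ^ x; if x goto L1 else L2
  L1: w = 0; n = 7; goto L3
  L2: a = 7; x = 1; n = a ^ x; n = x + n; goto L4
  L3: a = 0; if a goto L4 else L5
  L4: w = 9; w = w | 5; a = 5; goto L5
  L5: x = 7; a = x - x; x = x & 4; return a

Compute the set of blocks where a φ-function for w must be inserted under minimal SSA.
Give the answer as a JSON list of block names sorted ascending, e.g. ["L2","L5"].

Answer: ["L4", "L5"]

Derivation:
idom tree: L1←L0 L2←L0 L3←L1 L4←L0 L5←L0
Dom at joins:
  L4: preds {L2,L3}: {L0,L2} ∩ {L0,L1,L3} = {L0}; idom=L0
  L5: preds {L3,L4}: {L0,L1,L3} ∩ {L0,L4} = {L0}; idom=L0

DF derivation:
  L4←L2: walk L2 to L0
  L4←L3: walk L3→L1 to L0
  L5←L3: walk L3→L1 to L0
  L5←L4: walk L4 to L0
  DF(L0)=∅
  DF(L1)={L4,L5}
  DF(L2)={L4}
  DF(L3)={L4,L5}
  DF(L4)={L5}
  DF(L5)=∅

φ for w: defs {L1,L4}
  DF⁺ = {L4,L5}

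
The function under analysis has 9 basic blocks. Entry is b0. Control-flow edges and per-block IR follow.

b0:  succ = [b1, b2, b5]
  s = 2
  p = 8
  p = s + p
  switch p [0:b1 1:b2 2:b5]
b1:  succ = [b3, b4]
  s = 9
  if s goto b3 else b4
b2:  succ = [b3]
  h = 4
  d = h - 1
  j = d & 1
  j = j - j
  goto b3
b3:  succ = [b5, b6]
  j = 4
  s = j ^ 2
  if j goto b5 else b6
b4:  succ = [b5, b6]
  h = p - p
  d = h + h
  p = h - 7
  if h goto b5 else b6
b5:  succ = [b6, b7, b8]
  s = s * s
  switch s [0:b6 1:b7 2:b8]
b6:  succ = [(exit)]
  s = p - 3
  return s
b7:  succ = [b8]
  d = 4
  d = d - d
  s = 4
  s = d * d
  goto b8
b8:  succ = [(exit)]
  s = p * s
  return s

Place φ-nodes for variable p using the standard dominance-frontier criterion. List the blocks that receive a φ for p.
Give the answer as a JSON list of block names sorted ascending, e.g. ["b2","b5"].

Answer: ["b5", "b6"]

Analysis:
idom tree: b1←b0 b2←b0 b3←b0 b4←b1 b5←b0 b6←b0 b7←b5 b8←b5
Dom at joins:
  b3: preds {b1,b2}: {b0,b1} ∩ {b0,b2} = {b0}; idom=b0
  b5: preds {b0,b3,b4}: {b0} ∩ {b0,b3} ∩ {b0,b1,b4} = {b0}; idom=b0
  b6: preds {b3,b4,b5}: {b0,b3} ∩ {b0,b1,b4} ∩ {b0,b5} = {b0}; idom=b0
  b8: preds {b5,b7}: {b0,b5} ∩ {b0,b5,b7} = {b0,b5}; idom=b5

DF walk-up:
  join b3 pred b1: b1 stop@b0
  join b3 pred b2: b2 stop@b0
  join b5 pred b0: · stop@b0
  join b5 pred b3: b3 stop@b0
  join b5 pred b4: b4→b1 stop@b0
  join b6 pred b3: b3 stop@b0
  join b6 pred b4: b4→b1 stop@b0
  join b6 pred b5: b5 stop@b0
  join b8 pred b5: · stop@b5
  join b8 pred b7: b7 stop@b5
  b0: DF=∅
  b1: DF={b3,b5,b6}
  b2: DF={b3}
  b3: DF={b5,b6}
  b4: DF={b5,b6}
  b5: DF={b6}
  b6: DF=∅
  b7: DF={b8}
  b8: DF=∅

φ for p: defs {b0,b4}
  DF⁺ = {b5,b6}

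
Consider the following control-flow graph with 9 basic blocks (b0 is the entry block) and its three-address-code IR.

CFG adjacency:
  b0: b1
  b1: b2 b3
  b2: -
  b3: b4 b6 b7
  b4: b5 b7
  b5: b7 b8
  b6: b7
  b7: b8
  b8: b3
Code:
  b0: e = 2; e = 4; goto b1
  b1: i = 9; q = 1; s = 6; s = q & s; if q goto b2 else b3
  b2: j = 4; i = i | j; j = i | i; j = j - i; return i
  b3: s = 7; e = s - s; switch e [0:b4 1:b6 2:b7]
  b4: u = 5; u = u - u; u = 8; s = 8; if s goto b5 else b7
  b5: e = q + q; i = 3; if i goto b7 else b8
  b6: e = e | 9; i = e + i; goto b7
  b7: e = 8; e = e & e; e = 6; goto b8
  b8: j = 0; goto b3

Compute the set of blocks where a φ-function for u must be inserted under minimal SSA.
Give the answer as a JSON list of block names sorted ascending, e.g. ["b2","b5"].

Answer: ["b3", "b7", "b8"]

Derivation:
idom tree: b1←b0 b2←b1 b3←b1 b4←b3 b5←b4 b6←b3 b7←b3 b8←b3
Join-block Dom:
  b3: preds {b1,b8}: {b0,b1} ∩ {b0,b1,b3,b8} = {b0,b1}; idom=b1
  b7: preds {b3,b4,b5,b6}: {b0,b1,b3} ∩ {b0,b1,b3,b4} ∩ {b0,b1,b3,b4,b5} ∩ {b0,b1,b3,b6} = {b0,b1,b3}; idom=b3
  b8: preds {b5,b7}: {b0,b1,b3,b4,b5} ∩ {b0,b1,b3,b7} = {b0,b1,b3}; idom=b3

DF walk-up:
  join b3 pred b1: · stop@b1
  join b3 pred b8: b8→b3 stop@b1
  join b7 pred b3: · stop@b3
  join b7 pred b4: b4 stop@b3
  join b7 pred b5: b5→b4 stop@b3
  join b7 pred b6: b6 stop@b3
  join b8 pred b5: b5→b4 stop@b3
  join b8 pred b7: b7 stop@b3
  DF(b0)=∅
  DF(b1)=∅
  DF(b2)=∅
  DF(b3)={b3}
  DF(b4)={b7,b8}
  DF(b5)={b7,b8}
  DF(b6)={b7}
  DF(b7)={b8}
  DF(b8)={b3}

φ for u: defs {b4}
  DF⁺ = {b3,b7,b8}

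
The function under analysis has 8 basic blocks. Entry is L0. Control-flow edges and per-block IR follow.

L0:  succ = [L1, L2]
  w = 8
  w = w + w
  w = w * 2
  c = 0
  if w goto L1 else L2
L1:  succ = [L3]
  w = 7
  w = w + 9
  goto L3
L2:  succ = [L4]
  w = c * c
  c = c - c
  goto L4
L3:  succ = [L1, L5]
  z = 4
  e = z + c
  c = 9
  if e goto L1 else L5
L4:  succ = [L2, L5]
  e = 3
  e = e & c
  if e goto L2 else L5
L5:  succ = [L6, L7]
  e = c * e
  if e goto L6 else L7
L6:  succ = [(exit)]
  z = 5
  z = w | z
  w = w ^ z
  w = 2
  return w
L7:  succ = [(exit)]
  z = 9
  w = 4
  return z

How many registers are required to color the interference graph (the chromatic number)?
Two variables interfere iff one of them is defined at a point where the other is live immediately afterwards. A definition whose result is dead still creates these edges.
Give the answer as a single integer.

Answer: 3

Derivation:
def/use:
  L0 def {c,w} use ∅
  L1 def {w} use ∅
  L2 def {c,w} use {c}
  L3 def {c,e,z} use {c}
  L4 def {e} use {c}
  L5 def {e} use {c,e}
  L6 def {w,z} use {w}
  L7 def {w,z} use ∅

Live sets:
  L0: in=∅ out={c}
  L1: in={c} out={c,w}
  L2: in={c} out={c,w}
  L3: in={c,w} out={c,e,w}
  L4: in={c,w} out={c,e,w}
  L5: in={c,e,w} out={w}
  L6: in={w} out=∅
  L7: in=∅ out=∅

Interference:
  c: {e,w,z}
  e: {c,w}
  w: {c,e,z}
  z: {c,w}

Registers:
  lower bound: {c,e,w} mutually conflict ⇒ χ ≥ 3
  assign c→c0 e→c2 w→c1 z→c2 — no edge inside a register ⇒ χ ≤ 3
  χ = 3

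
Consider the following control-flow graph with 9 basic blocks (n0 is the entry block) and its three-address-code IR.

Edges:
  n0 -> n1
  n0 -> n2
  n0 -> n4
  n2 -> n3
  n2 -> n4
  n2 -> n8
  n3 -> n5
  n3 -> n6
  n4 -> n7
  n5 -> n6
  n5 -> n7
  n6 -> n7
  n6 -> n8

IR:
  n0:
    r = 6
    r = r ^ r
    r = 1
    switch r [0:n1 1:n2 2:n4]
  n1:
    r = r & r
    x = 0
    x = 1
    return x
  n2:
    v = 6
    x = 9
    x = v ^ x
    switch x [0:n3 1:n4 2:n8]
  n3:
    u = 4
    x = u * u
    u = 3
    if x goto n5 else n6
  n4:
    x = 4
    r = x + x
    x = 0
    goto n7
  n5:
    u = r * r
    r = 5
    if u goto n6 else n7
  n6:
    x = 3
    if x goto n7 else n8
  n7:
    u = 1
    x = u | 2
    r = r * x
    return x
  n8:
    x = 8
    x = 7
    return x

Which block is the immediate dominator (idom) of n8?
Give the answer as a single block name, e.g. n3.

Answer: n2

Derivation:
idom tree: n1←n0 n2←n0 n3←n2 n4←n0 n5←n3 n6←n3 n7←n0 n8←n2
Dom at joins:
  n4: preds {n0,n2}: {n0} ∩ {n0,n2} = {n0}; idom=n0
  n6: preds {n3,n5}: {n0,n2,n3} ∩ {n0,n2,n3,n5} = {n0,n2,n3}; idom=n3
  n7: preds {n4,n5,n6}: {n0,n4} ∩ {n0,n2,n3,n5} ∩ {n0,n2,n3,n6} = {n0}; idom=n0
  n8: preds {n2,n6}: {n0,n2} ∩ {n0,n2,n3,n6} = {n0,n2}; idom=n2

idom(n8) = n2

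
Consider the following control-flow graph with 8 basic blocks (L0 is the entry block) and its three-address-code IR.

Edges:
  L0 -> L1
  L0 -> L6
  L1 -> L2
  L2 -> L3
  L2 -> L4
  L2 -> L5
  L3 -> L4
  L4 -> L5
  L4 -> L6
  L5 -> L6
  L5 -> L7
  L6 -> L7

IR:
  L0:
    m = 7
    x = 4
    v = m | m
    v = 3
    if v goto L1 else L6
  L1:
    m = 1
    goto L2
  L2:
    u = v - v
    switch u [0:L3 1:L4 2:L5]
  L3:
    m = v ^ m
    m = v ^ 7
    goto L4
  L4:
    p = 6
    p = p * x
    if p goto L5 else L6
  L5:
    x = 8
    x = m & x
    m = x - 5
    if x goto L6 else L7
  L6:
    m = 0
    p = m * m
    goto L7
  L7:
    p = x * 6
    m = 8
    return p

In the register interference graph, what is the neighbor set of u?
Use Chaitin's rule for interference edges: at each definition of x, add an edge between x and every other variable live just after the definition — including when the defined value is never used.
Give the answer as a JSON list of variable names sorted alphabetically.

Answer: ["m", "v", "x"]

Derivation:
Block summaries:
  L0: def={m,v,x} ue=∅
  L1: def={m} ue=∅
  L2: def={u} ue={v}
  L3: def={m} ue={m,v}
  L4: def={p} ue={x}
  L5: def={m,x} ue={m}
  L6: def={m,p} ue=∅
  L7: def={m,p} ue={x}

Liveness:
  live L0: ∅→{v,x}
  live L1: {v,x}→{m,v,x}
  live L2: {m,v,x}→{m,v,x}
  live L3: {m,v,x}→{m,x}
  live L4: {m,x}→{m,x}
  live L5: {m}→{x}
  live L6: {x}→{x}
  live L7: {x}→∅

Interference:
  m↔{p,u,v,x}
  p↔{m,x}
  u↔{m,v,x}
  v↔{m,u,x}
  x↔{m,p,u,v}

N(u) = ["m", "v", "x"]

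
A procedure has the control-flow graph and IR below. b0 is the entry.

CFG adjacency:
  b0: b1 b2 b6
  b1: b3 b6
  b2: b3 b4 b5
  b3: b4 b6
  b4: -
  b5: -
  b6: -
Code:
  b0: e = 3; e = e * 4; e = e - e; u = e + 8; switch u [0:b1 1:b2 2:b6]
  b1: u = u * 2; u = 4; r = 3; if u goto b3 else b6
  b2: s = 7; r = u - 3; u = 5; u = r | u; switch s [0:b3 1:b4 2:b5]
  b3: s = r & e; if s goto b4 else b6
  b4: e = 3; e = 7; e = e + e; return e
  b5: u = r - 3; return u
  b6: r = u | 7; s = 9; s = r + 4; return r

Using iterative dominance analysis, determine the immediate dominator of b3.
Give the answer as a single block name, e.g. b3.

idom tree: b1←b0 b2←b0 b3←b0 b4←b0 b5←b2 b6←b0
Dom∩ at merges:
  b3: preds {b1,b2}: {b0,b1} ∩ {b0,b2} = {b0}; idom=b0
  b4: preds {b2,b3}: {b0,b2} ∩ {b0,b3} = {b0}; idom=b0
  b6: preds {b0,b1,b3}: {b0} ∩ {b0,b1} ∩ {b0,b3} = {b0}; idom=b0

idom(b3) = b0

Answer: b0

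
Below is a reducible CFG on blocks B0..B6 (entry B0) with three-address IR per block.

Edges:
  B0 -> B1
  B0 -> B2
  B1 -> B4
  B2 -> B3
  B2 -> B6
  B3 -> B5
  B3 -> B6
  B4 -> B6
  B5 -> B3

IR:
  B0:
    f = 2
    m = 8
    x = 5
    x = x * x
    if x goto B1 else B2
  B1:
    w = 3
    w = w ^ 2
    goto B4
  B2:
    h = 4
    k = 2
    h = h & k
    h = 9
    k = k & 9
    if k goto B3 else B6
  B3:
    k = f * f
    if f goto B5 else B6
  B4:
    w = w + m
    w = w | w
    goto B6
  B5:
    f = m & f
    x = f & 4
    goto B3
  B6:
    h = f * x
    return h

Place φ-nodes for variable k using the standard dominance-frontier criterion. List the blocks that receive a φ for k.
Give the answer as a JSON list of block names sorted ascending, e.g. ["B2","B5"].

Answer: ["B3", "B6"]

Analysis:
idom tree: B1←B0 B2←B0 B3←B2 B4←B1 B5←B3 B6←B0
Dom at joins:
  B3: preds {B2,B5}: {B0,B2} ∩ {B0,B2,B3,B5} = {B0,B2}; idom=B2
  B6: preds {B2,B3,B4}: {B0,B2} ∩ {B0,B2,B3} ∩ {B0,B1,B4} = {B0}; idom=B0

DF walk-up:
  B3←B2: walk · to B2
  B3←B5: walk B5→B3 to B2
  B6←B2: walk B2 to B0
  B6←B3: walk B3→B2 to B0
  B6←B4: walk B4→B1 to B0
  B0: DF=∅
  B1: DF={B6}
  B2: DF={B6}
  B3: DF={B3,B6}
  B4: DF={B6}
  B5: DF={B3}
  B6: DF=∅

φ for k: defs {B2,B3}
  DF⁺ = {B3,B6}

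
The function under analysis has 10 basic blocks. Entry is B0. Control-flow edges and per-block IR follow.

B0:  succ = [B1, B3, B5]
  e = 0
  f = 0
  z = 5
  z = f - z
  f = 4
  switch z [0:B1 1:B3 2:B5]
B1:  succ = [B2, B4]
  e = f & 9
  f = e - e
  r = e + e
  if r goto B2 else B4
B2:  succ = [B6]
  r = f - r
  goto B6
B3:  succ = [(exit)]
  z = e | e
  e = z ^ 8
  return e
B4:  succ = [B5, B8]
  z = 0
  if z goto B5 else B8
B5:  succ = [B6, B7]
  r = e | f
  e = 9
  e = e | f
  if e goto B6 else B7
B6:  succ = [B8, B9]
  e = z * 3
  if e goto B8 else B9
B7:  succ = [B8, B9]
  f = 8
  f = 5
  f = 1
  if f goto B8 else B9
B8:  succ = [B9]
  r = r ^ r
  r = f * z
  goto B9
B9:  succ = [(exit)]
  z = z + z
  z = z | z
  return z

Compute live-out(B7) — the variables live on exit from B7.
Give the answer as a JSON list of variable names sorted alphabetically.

def/use:
  B0 def {e,f,z} use ∅
  B1 def {e,f,r} use {f}
  B2 def {r} use {f,r}
  B3 def {e,z} use {e}
  B4 def {z} use ∅
  B5 def {e,r} use {e,f}
  B6 def {e} use {z}
  B7 def {f} use ∅
  B8 def {r} use {f,r,z}
  B9 def {z} use {z}

Liveness:
  B0: in=∅ out={e,f,z}
  B1: in={f,z} out={e,f,r,z}
  B2: in={f,r,z} out={f,r,z}
  B3: in={e} out=∅
  B4: in={e,f,r} out={e,f,r,z}
  B5: in={e,f,z} out={f,r,z}
  B6: in={f,r,z} out={f,r,z}
  B7: in={r,z} out={f,r,z}
  B8: in={f,r,z} out={z}
  B9: in={z} out=∅

live-out(B7) = ["f", "r", "z"]

Answer: ["f", "r", "z"]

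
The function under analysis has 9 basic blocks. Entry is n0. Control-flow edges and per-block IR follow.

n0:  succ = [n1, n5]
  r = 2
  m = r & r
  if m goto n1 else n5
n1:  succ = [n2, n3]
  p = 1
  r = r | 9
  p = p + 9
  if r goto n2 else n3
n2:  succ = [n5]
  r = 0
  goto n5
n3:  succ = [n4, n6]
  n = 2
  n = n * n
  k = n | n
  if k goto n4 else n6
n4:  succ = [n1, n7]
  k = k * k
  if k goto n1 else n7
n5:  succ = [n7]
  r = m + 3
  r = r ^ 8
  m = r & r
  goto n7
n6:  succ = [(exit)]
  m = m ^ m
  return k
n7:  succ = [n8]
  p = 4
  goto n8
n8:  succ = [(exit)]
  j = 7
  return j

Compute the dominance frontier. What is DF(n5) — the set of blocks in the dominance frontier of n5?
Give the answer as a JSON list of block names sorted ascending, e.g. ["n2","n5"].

Answer: ["n7"]

Derivation:
idom tree: n1←n0 n2←n1 n3←n1 n4←n3 n5←n0 n6←n3 n7←n0 n8←n7
Join-block Dom:
  n1: preds {n0,n4}: {n0} ∩ {n0,n1,n3,n4} = {n0}; idom=n0
  n5: preds {n0,n2}: {n0} ∩ {n0,n1,n2} = {n0}; idom=n0
  n7: preds {n4,n5}: {n0,n1,n3,n4} ∩ {n0,n5} = {n0}; idom=n0

DF derivation:
  n1←n0: walk · to n0
  n1←n4: walk n4→n3→n1 to n0
  n5←n0: walk · to n0
  n5←n2: walk n2→n1 to n0
  n7←n4: walk n4→n3→n1 to n0
  n7←n5: walk n5 to n0
  n0: DF=∅
  n1: DF={n1,n5,n7}
  n2: DF={n5}
  n3: DF={n1,n7}
  n4: DF={n1,n7}
  n5: DF={n7}
  n6: DF=∅
  n7: DF=∅
  n8: DF=∅

DF(n5) = ["n7"]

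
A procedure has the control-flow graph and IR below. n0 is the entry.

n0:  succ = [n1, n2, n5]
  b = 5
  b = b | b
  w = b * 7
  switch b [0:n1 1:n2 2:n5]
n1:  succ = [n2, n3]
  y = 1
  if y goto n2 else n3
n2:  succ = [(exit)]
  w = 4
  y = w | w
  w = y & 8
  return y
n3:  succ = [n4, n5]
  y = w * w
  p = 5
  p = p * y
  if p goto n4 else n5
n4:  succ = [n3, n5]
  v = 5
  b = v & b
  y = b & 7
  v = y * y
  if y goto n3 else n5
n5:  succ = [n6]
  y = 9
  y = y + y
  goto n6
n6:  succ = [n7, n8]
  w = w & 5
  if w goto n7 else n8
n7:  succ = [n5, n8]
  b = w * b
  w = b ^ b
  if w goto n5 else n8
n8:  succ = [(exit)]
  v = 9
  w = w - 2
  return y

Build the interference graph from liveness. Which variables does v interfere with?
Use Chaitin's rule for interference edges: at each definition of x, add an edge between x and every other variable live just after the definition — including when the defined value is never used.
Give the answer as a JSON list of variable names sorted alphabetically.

Answer: ["b", "w", "y"]

Derivation:
def/use:
  n0 def {b,w} use ∅
  n1 def {y} use ∅
  n2 def {w,y} use ∅
  n3 def {p,y} use {w}
  n4 def {b,v,y} use {b}
  n5 def {y} use ∅
  n6 def {w} use {w}
  n7 def {b,w} use {b,w}
  n8 def {v,w} use {w,y}

Liveness:
  live n0: ∅→{b,w}
  live n1: {b,w}→{b,w}
  live n2: ∅→∅
  live n3: {b,w}→{b,w}
  live n4: {b,w}→{b,w}
  live n5: {b,w}→{b,w,y}
  live n6: {b,w,y}→{b,w,y}
  live n7: {b,w,y}→{b,w,y}
  live n8: {w,y}→∅

Conflict graph:
  b↔{p,v,w,y}
  p↔{b,w,y}
  v↔{b,w,y}
  w↔{b,p,v,y}
  y↔{b,p,v,w}

N(v) = ["b", "w", "y"]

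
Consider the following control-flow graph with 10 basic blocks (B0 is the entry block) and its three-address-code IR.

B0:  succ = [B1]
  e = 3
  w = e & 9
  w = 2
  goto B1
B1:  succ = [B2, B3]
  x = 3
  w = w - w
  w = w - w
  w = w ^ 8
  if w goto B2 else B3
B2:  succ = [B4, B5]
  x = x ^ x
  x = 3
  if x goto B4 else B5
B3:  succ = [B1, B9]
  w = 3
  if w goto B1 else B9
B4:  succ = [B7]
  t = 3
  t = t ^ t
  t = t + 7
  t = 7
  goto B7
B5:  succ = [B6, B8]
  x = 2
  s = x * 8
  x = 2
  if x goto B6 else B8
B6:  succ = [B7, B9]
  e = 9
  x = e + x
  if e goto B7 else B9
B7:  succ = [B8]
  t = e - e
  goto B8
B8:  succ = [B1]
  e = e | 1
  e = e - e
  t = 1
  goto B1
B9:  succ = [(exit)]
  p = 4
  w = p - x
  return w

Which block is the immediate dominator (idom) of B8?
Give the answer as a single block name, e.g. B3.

idom tree: B1←B0 B2←B1 B3←B1 B4←B2 B5←B2 B6←B5 B7←B2 B8←B2 B9←B1
Join-block Dom:
  B1: preds {B0,B3,B8}: {B0} ∩ {B0,B1,B3} ∩ {B0,B1,B2,B8} = {B0}; idom=B0
  B7: preds {B4,B6}: {B0,B1,B2,B4} ∩ {B0,B1,B2,B5,B6} = {B0,B1,B2}; idom=B2
  B8: preds {B5,B7}: {B0,B1,B2,B5} ∩ {B0,B1,B2,B7} = {B0,B1,B2}; idom=B2
  B9: preds {B3,B6}: {B0,B1,B3} ∩ {B0,B1,B2,B5,B6} = {B0,B1}; idom=B1

idom(B8) = B2

Answer: B2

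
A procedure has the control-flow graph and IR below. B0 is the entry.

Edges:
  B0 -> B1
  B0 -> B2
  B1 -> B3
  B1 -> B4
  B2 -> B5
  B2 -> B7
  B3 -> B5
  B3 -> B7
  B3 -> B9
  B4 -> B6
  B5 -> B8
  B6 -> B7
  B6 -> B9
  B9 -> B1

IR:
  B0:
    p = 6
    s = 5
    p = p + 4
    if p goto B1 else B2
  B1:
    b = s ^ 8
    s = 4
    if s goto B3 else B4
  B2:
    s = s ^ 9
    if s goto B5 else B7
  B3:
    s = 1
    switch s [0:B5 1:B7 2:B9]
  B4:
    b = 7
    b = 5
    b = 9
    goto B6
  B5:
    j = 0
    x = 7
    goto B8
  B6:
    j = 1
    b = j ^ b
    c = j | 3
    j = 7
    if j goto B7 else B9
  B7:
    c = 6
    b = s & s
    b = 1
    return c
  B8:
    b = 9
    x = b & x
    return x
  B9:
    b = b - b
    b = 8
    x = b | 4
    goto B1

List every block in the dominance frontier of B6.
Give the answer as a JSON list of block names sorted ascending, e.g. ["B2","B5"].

Answer: ["B7", "B9"]

Working:
idom tree: B1←B0 B2←B0 B3←B1 B4←B1 B5←B0 B6←B4 B7←B0 B8←B5 B9←B1
Dom at joins:
  B1: preds {B0,B9}: {B0} ∩ {B0,B1,B9} = {B0}; idom=B0
  B5: preds {B2,B3}: {B0,B2} ∩ {B0,B1,B3} = {B0}; idom=B0
  B7: preds {B2,B3,B6}: {B0,B2} ∩ {B0,B1,B3} ∩ {B0,B1,B4,B6} = {B0}; idom=B0
  B9: preds {B3,B6}: {B0,B1,B3} ∩ {B0,B1,B4,B6} = {B0,B1}; idom=B1

DF walk-up:
  B1←B0: walk · to B0
  B1←B9: walk B9→B1 to B0
  B5←B2: walk B2 to B0
  B5←B3: walk B3→B1 to B0
  B7←B2: walk B2 to B0
  B7←B3: walk B3→B1 to B0
  B7←B6: walk B6→B4→B1 to B0
  B9←B3: walk B3 to B1
  B9←B6: walk B6→B4 to B1
  DF(B0)=∅
  DF(B1)={B1,B5,B7}
  DF(B2)={B5,B7}
  DF(B3)={B5,B7,B9}
  DF(B4)={B7,B9}
  DF(B5)=∅
  DF(B6)={B7,B9}
  DF(B7)=∅
  DF(B8)=∅
  DF(B9)={B1}

DF(B6) = ["B7", "B9"]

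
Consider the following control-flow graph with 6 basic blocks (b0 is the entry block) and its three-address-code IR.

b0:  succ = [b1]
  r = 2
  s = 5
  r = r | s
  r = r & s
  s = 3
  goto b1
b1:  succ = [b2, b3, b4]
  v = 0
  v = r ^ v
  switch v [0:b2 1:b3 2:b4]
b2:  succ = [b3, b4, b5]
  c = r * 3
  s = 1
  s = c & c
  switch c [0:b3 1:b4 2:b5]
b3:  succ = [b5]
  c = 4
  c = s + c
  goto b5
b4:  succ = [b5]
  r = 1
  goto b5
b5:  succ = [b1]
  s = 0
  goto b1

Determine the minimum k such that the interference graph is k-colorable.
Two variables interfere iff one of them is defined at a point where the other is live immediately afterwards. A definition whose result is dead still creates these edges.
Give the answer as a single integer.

Per-block:
  b0: def={r,s} ue=∅
  b1: def={v} ue={r}
  b2: def={c,s} ue={r}
  b3: def={c} ue={s}
  b4: def={r} ue=∅
  b5: def={s} ue=∅

Live sets:
  b0 li=∅ lo={r,s}
  b1 li={r,s} lo={r,s}
  b2 li={r} lo={r,s}
  b3 li={r,s} lo={r}
  b4 li=∅ lo={r}
  b5 li={r} lo={r,s}

Interference:
  c↔{r,s}
  r↔{c,s,v}
  s↔{c,r,v}
  v↔{r,s}

Registers:
  {c,r,s} pairwise interfere (3-clique) ⇒ χ ≥ 3
  3-colouring: c0={r}  c1={s}  c2={c,v}
  χ = 3

Answer: 3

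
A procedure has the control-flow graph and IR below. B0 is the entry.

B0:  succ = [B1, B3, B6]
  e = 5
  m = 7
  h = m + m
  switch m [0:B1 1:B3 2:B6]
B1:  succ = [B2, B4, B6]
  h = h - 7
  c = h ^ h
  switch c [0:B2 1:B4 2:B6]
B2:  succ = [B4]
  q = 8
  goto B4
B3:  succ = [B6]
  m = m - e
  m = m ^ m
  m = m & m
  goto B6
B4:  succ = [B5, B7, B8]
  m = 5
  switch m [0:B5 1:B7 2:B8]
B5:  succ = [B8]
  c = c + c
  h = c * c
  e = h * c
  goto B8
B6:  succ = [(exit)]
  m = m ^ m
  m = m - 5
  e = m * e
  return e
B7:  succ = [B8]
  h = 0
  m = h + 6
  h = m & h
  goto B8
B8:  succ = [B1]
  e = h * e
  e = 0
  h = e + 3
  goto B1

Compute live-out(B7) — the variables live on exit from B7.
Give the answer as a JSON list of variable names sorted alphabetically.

def/use:
  B0: {e,h,m} / ∅
  B1: {c,h} / {h}
  B2: {q} / ∅
  B3: {m} / {e,m}
  B4: {m} / ∅
  B5: {c,e,h} / {c}
  B6: {e,m} / {e,m}
  B7: {h,m} / ∅
  B8: {e,h} / {e,h}

Liveness:
  live B0: ∅→{e,h,m}
  live B1: {e,h,m}→{c,e,h,m}
  live B2: {c,e,h}→{c,e,h}
  live B3: {e,m}→{e,m}
  live B4: {c,e,h}→{c,e,h,m}
  live B5: {c,m}→{e,h,m}
  live B6: {e,m}→∅
  live B7: {e}→{e,h,m}
  live B8: {e,h,m}→{e,h,m}

live-out(B7) = ["e", "h", "m"]

Answer: ["e", "h", "m"]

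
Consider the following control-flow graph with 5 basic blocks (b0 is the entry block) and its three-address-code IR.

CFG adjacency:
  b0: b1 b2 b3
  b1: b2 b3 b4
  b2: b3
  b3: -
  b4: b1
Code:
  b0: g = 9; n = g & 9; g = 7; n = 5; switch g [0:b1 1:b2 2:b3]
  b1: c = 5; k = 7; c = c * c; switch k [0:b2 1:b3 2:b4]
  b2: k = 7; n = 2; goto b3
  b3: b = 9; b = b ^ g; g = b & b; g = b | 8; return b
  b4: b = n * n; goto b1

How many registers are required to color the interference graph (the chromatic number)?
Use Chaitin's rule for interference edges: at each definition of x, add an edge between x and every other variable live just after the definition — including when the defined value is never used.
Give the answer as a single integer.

Per-block:
  b0: def={g,n} ue=∅
  b1: def={c,k} ue=∅
  b2: def={k,n} ue=∅
  b3: def={b,g} ue={g}
  b4: def={b} ue={n}

Backward fixpoint:
  b0: in=∅ out={g,n}
  b1: in={g,n} out={g,n}
  b2: in={g} out={g}
  b3: in={g} out=∅
  b4: in={g,n} out={g,n}

Interference:
  b — {g,n}
  c — {g,k,n}
  g — {b,c,k,n}
  k — {c,g,n}
  n — {b,c,g,k}

Chromatic number:
  {c,g,k,n} pairwise interfere (4-clique) ⇒ χ ≥ 4
  4-colouring: R0={g}  R1={n}  R2={b,c}  R3={k}
  χ = 4

Answer: 4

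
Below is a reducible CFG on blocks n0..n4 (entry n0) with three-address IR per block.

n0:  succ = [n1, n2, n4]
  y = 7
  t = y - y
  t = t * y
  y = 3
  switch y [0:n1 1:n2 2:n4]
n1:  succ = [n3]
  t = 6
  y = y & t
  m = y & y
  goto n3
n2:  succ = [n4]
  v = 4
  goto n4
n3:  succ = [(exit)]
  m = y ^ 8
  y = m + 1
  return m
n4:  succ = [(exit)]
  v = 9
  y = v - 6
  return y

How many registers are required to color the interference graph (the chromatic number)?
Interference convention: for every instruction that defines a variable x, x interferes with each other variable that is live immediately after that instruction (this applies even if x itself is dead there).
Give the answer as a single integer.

Block summaries:
  n0 def {t,y} use ∅
  n1 def {m,t,y} use {y}
  n2 def {v} use ∅
  n3 def {m,y} use {y}
  n4 def {v,y} use ∅

Live sets:
  live n0: ∅→{y}
  live n1: {y}→{y}
  live n2: ∅→∅
  live n3: {y}→∅
  live n4: ∅→∅

Interfere edges:
  m — {y}
  t — {y}
  v — ∅
  y — {m,t}

Registers:
  {m,y} pairwise interfere (2-clique) ⇒ χ ≥ 2
  2-colouring: R0={v,y}  R1={m,t}
  χ = 2

Answer: 2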